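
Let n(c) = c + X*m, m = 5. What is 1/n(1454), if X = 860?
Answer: 1/5754 ≈ 0.00017379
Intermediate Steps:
n(c) = 4300 + c (n(c) = c + 860*5 = c + 4300 = 4300 + c)
1/n(1454) = 1/(4300 + 1454) = 1/5754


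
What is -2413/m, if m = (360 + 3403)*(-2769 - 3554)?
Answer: 2413/23793449 ≈ 0.00010141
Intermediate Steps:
m = -23793449 (m = 3763*(-6323) = -23793449)
-2413/m = -2413/(-23793449) = -2413*(-1/23793449) = 2413/23793449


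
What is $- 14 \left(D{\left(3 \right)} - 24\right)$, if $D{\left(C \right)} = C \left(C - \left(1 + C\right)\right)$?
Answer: $378$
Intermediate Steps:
$D{\left(C \right)} = - C$ ($D{\left(C \right)} = C \left(-1\right) = - C$)
$- 14 \left(D{\left(3 \right)} - 24\right) = - 14 \left(\left(-1\right) 3 - 24\right) = - 14 \left(-3 - 24\right) = \left(-14\right) \left(-27\right) = 378$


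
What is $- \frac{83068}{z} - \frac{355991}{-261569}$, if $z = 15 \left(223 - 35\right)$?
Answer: $- \frac{5181029768}{184406145} \approx -28.096$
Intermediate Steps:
$z = 2820$ ($z = 15 \cdot 188 = 2820$)
$- \frac{83068}{z} - \frac{355991}{-261569} = - \frac{83068}{2820} - \frac{355991}{-261569} = \left(-83068\right) \frac{1}{2820} - - \frac{355991}{261569} = - \frac{20767}{705} + \frac{355991}{261569} = - \frac{5181029768}{184406145}$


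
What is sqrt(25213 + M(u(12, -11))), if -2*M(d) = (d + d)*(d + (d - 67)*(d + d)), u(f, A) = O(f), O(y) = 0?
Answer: sqrt(25213) ≈ 158.79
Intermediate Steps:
u(f, A) = 0
M(d) = -d*(d + 2*d*(-67 + d)) (M(d) = -(d + d)*(d + (d - 67)*(d + d))/2 = -2*d*(d + (-67 + d)*(2*d))/2 = -2*d*(d + 2*d*(-67 + d))/2 = -d*(d + 2*d*(-67 + d)))
sqrt(25213 + M(u(12, -11))) = sqrt(25213 + 0**2*(133 - 2*0)) = sqrt(25213 + 0*(133 + 0)) = sqrt(25213 + 0*133) = sqrt(25213 + 0) = sqrt(25213)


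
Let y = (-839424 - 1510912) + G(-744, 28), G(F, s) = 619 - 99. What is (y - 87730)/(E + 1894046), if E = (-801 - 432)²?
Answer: -2437546/3414335 ≈ -0.71391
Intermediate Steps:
G(F, s) = 520
E = 1520289 (E = (-1233)² = 1520289)
y = -2349816 (y = (-839424 - 1510912) + 520 = -2350336 + 520 = -2349816)
(y - 87730)/(E + 1894046) = (-2349816 - 87730)/(1520289 + 1894046) = -2437546/3414335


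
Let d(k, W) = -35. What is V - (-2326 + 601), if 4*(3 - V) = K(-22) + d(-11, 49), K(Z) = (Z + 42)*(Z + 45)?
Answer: 6487/4 ≈ 1621.8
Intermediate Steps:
K(Z) = (42 + Z)*(45 + Z)
V = -413/4 (V = 3 - ((1890 + (-22)² + 87*(-22)) - 35)/4 = 3 - ((1890 + 484 - 1914) - 35)/4 = 3 - (460 - 35)/4 = 3 - ¼*425 = 3 - 425/4 = -413/4 ≈ -103.25)
V - (-2326 + 601) = -413/4 - (-2326 + 601) = -413/4 - 1*(-1725) = -413/4 + 1725 = 6487/4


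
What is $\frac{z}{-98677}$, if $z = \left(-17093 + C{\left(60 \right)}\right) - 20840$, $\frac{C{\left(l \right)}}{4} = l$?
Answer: $\frac{37693}{98677} \approx 0.38198$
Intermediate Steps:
$C{\left(l \right)} = 4 l$
$z = -37693$ ($z = \left(-17093 + 4 \cdot 60\right) - 20840 = \left(-17093 + 240\right) - 20840 = -16853 - 20840 = -37693$)
$\frac{z}{-98677} = - \frac{37693}{-98677} = \left(-37693\right) \left(- \frac{1}{98677}\right) = \frac{37693}{98677}$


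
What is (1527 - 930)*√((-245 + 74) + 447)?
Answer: 1194*√69 ≈ 9918.1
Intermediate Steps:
(1527 - 930)*√((-245 + 74) + 447) = 597*√(-171 + 447) = 597*√276 = 597*(2*√69) = 1194*√69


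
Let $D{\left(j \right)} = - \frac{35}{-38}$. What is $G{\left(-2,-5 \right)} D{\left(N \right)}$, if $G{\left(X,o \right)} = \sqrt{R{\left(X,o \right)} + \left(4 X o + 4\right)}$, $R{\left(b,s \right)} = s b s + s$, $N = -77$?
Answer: $\frac{35 i \sqrt{11}}{38} \approx 3.0548 i$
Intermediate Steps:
$D{\left(j \right)} = \frac{35}{38}$ ($D{\left(j \right)} = \left(-35\right) \left(- \frac{1}{38}\right) = \frac{35}{38}$)
$R{\left(b,s \right)} = s + b s^{2}$ ($R{\left(b,s \right)} = b s s + s = b s^{2} + s = s + b s^{2}$)
$G{\left(X,o \right)} = \sqrt{4 + o \left(1 + X o\right) + 4 X o}$ ($G{\left(X,o \right)} = \sqrt{o \left(1 + X o\right) + \left(4 X o + 4\right)} = \sqrt{o \left(1 + X o\right) + \left(4 + 4 X o\right)} = \sqrt{4 + o \left(1 + X o\right) + 4 X o}$)
$G{\left(-2,-5 \right)} D{\left(N \right)} = \sqrt{4 - 5 \left(1 - -10\right) + 4 \left(-2\right) \left(-5\right)} \frac{35}{38} = \sqrt{4 - 5 \left(1 + 10\right) + 40} \cdot \frac{35}{38} = \sqrt{4 - 55 + 40} \cdot \frac{35}{38} = \sqrt{-11} \cdot \frac{35}{38} = i \sqrt{11} \cdot \frac{35}{38} = \frac{35 i \sqrt{11}}{38}$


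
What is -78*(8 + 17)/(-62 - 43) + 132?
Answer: 1054/7 ≈ 150.57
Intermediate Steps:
-78*(8 + 17)/(-62 - 43) + 132 = -1950/(-105) + 132 = -1950*(-1)/105 + 132 = -78*(-5/21) + 132 = 130/7 + 132 = 1054/7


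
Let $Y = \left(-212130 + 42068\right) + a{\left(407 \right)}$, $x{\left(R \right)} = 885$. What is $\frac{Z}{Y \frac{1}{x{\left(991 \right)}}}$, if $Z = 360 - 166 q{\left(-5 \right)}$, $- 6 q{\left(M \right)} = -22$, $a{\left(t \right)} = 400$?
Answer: $\frac{110035}{84831} \approx 1.2971$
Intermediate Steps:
$Y = -169662$ ($Y = \left(-212130 + 42068\right) + 400 = -170062 + 400 = -169662$)
$q{\left(M \right)} = \frac{11}{3}$ ($q{\left(M \right)} = \left(- \frac{1}{6}\right) \left(-22\right) = \frac{11}{3}$)
$Z = - \frac{746}{3}$ ($Z = 360 - \frac{1826}{3} = - \frac{746}{3} \approx -248.67$)
$\frac{Z}{Y \frac{1}{x{\left(991 \right)}}} = - \frac{746}{3 \left(- \frac{169662}{885}\right)} = - \frac{746}{3 \left(\left(-169662\right) \frac{1}{885}\right)} = - \frac{746}{3 \left(- \frac{56554}{295}\right)} = \left(- \frac{746}{3}\right) \left(- \frac{295}{56554}\right) = \frac{110035}{84831}$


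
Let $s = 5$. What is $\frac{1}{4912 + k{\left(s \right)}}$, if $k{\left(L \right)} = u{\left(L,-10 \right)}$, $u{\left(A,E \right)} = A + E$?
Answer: $\frac{1}{4907} \approx 0.00020379$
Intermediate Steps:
$k{\left(L \right)} = -10 + L$ ($k{\left(L \right)} = L - 10 = -10 + L$)
$\frac{1}{4912 + k{\left(s \right)}} = \frac{1}{4912 + \left(-10 + 5\right)} = \frac{1}{4912 - 5} = \frac{1}{4907}$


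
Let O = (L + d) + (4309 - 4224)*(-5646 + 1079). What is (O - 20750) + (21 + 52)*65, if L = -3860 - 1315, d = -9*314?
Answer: -412201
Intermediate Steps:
d = -2826
L = -5175
O = -396196 (O = (-5175 - 2826) + (4309 - 4224)*(-5646 + 1079) = -8001 + 85*(-4567) = -8001 - 388195 = -396196)
(O - 20750) + (21 + 52)*65 = (-396196 - 20750) + (21 + 52)*65 = -416946 + 73*65 = -416946 + 4745 = -412201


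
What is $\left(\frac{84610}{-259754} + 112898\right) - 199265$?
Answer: $- \frac{11217129164}{129877} \approx -86367.0$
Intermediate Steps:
$\left(\frac{84610}{-259754} + 112898\right) - 199265 = \left(84610 \left(- \frac{1}{259754}\right) + 112898\right) - 199265 = \left(- \frac{42305}{129877} + 112898\right) - 199265 = \frac{14662811241}{129877} - 199265 = - \frac{11217129164}{129877}$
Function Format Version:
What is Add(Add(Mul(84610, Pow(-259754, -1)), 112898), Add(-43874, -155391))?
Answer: Rational(-11217129164, 129877) ≈ -86367.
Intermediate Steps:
Add(Add(Mul(84610, Pow(-259754, -1)), 112898), Add(-43874, -155391)) = Add(Add(Mul(84610, Rational(-1, 259754)), 112898), -199265) = Add(Add(Rational(-42305, 129877), 112898), -199265) = Add(Rational(14662811241, 129877), -199265) = Rational(-11217129164, 129877)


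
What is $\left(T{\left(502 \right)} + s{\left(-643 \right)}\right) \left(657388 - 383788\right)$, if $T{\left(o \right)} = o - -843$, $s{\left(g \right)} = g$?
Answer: $192067200$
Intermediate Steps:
$T{\left(o \right)} = 843 + o$ ($T{\left(o \right)} = o + 843 = 843 + o$)
$\left(T{\left(502 \right)} + s{\left(-643 \right)}\right) \left(657388 - 383788\right) = \left(\left(843 + 502\right) - 643\right) \left(657388 - 383788\right) = \left(1345 - 643\right) 273600 = 702 \cdot 273600 = 192067200$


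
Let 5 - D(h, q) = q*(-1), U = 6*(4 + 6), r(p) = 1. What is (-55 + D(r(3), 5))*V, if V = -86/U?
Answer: 129/2 ≈ 64.500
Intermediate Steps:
U = 60 (U = 6*10 = 60)
V = -43/30 (V = -86/60 = -86*1/60 = -43/30 ≈ -1.4333)
D(h, q) = 5 + q (D(h, q) = 5 - q*(-1) = 5 - (-1)*q = 5 + q)
(-55 + D(r(3), 5))*V = (-55 + (5 + 5))*(-43/30) = (-55 + 10)*(-43/30) = -45*(-43/30) = 129/2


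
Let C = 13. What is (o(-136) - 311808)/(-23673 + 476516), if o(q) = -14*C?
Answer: -311990/452843 ≈ -0.68896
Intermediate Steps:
o(q) = -182 (o(q) = -14*13 = -182)
(o(-136) - 311808)/(-23673 + 476516) = (-182 - 311808)/(-23673 + 476516) = -311990/452843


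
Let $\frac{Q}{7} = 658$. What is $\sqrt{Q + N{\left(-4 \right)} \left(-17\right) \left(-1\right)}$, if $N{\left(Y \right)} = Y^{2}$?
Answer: $3 \sqrt{542} \approx 69.843$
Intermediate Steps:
$Q = 4606$ ($Q = 7 \cdot 658 = 4606$)
$\sqrt{Q + N{\left(-4 \right)} \left(-17\right) \left(-1\right)} = \sqrt{4606 + \left(-4\right)^{2} \left(-17\right) \left(-1\right)} = \sqrt{4606 + 16 \left(-17\right) \left(-1\right)} = \sqrt{4606 - -272} = \sqrt{4606 + 272} = \sqrt{4878} = 3 \sqrt{542}$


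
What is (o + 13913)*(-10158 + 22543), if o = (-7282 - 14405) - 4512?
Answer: -152162110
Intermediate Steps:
o = -26199 (o = -21687 - 4512 = -26199)
(o + 13913)*(-10158 + 22543) = (-26199 + 13913)*(-10158 + 22543) = -12286*12385 = -152162110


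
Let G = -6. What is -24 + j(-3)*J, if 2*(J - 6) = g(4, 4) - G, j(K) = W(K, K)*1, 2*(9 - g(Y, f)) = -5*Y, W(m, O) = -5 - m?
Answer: -61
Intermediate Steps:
g(Y, f) = 9 + 5*Y/2 (g(Y, f) = 9 - (-5)*Y/2 = 9 + 5*Y/2)
j(K) = -5 - K (j(K) = (-5 - K)*1 = -5 - K)
J = 37/2 (J = 6 + ((9 + (5/2)*4) - 1*(-6))/2 = 6 + ((9 + 10) + 6)/2 = 6 + (19 + 6)/2 = 6 + (1/2)*25 = 6 + 25/2 = 37/2 ≈ 18.500)
-24 + j(-3)*J = -24 + (-5 - 1*(-3))*(37/2) = -24 + (-5 + 3)*(37/2) = -24 - 2*37/2 = -24 - 37 = -61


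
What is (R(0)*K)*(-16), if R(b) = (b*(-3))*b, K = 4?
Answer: 0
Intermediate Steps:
R(b) = -3*b**2 (R(b) = (-3*b)*b = -3*b**2)
(R(0)*K)*(-16) = (-3*0**2*4)*(-16) = (-3*0*4)*(-16) = (0*4)*(-16) = 0*(-16) = 0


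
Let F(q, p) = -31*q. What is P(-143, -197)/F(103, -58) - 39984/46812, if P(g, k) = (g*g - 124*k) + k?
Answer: -184935756/12455893 ≈ -14.847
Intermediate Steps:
P(g, k) = g² - 123*k (P(g, k) = (g² - 124*k) + k = g² - 123*k)
P(-143, -197)/F(103, -58) - 39984/46812 = ((-143)² - 123*(-197))/((-31*103)) - 39984/46812 = (20449 + 24231)/(-3193) - 39984*1/46812 = 44680*(-1/3193) - 3332/3901 = -44680/3193 - 3332/3901 = -184935756/12455893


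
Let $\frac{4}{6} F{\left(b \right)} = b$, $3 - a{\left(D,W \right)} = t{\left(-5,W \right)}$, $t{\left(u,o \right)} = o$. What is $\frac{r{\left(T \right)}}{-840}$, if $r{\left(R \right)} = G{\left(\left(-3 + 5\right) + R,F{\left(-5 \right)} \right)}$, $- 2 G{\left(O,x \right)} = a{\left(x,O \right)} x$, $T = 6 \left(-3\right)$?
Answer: $- \frac{19}{224} \approx -0.084821$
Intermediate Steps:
$T = -18$
$a{\left(D,W \right)} = 3 - W$
$F{\left(b \right)} = \frac{3 b}{2}$
$G{\left(O,x \right)} = - \frac{x \left(3 - O\right)}{2}$ ($G{\left(O,x \right)} = - \frac{\left(3 - O\right) x}{2} = - \frac{x \left(3 - O\right)}{2}$)
$r{\left(R \right)} = \frac{15}{4} - \frac{15 R}{4}$ ($r{\left(R \right)} = \frac{\frac{3}{2} \left(-5\right) \left(-3 + \left(\left(-3 + 5\right) + R\right)\right)}{2} = \frac{1}{2} \left(- \frac{15}{2}\right) \left(-3 + \left(2 + R\right)\right) = \frac{1}{2} \left(- \frac{15}{2}\right) \left(-1 + R\right) = \frac{15}{4} - \frac{15 R}{4}$)
$\frac{r{\left(T \right)}}{-840} = \frac{\frac{15}{4} - - \frac{135}{2}}{-840} = \left(\frac{15}{4} + \frac{135}{2}\right) \left(- \frac{1}{840}\right) = \frac{285}{4} \left(- \frac{1}{840}\right) = - \frac{19}{224}$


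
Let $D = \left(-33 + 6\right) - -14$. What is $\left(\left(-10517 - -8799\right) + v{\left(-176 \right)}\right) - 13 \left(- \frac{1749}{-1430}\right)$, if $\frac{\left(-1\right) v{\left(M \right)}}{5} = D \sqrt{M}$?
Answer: $- \frac{17339}{10} + 260 i \sqrt{11} \approx -1733.9 + 862.32 i$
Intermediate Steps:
$D = -13$ ($D = -27 + 14 = -13$)
$v{\left(M \right)} = 65 \sqrt{M}$ ($v{\left(M \right)} = - 5 \left(- 13 \sqrt{M}\right) = 65 \sqrt{M}$)
$\left(\left(-10517 - -8799\right) + v{\left(-176 \right)}\right) - 13 \left(- \frac{1749}{-1430}\right) = \left(\left(-10517 - -8799\right) + 65 \sqrt{-176}\right) - 13 \left(- \frac{1749}{-1430}\right) = \left(\left(-10517 + 8799\right) + 65 \cdot 4 i \sqrt{11}\right) - 13 \left(\left(-1749\right) \left(- \frac{1}{1430}\right)\right) = \left(-1718 + 260 i \sqrt{11}\right) - \frac{159}{10} = - \frac{17339}{10} + 260 i \sqrt{11}$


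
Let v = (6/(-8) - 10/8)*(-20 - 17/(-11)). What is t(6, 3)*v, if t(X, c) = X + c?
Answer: 3654/11 ≈ 332.18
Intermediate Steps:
v = 406/11 (v = (6*(-⅛) - 10*⅛)*(-20 - 17*(-1/11)) = (-¾ - 5/4)*(-20 + 17/11) = -2*(-203/11) = 406/11 ≈ 36.909)
t(6, 3)*v = (6 + 3)*(406/11) = 9*(406/11) = 3654/11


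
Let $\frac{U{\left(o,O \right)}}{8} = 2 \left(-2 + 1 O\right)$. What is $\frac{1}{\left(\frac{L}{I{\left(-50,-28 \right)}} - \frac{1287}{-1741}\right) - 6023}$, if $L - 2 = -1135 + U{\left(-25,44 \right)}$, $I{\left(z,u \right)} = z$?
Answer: $- \frac{87050}{523435199} \approx -0.00016631$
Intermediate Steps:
$U{\left(o,O \right)} = -32 + 16 O$ ($U{\left(o,O \right)} = 8 \cdot 2 \left(-2 + 1 O\right) = 8 \cdot 2 \left(-2 + O\right) = 8 \left(-4 + 2 O\right) = -32 + 16 O$)
$L = -461$ ($L = 2 + \left(-1135 + \left(-32 + 16 \cdot 44\right)\right) = 2 + \left(-1135 + \left(-32 + 704\right)\right) = 2 + \left(-1135 + 672\right) = 2 - 463 = -461$)
$\frac{1}{\left(\frac{L}{I{\left(-50,-28 \right)}} - \frac{1287}{-1741}\right) - 6023} = \frac{1}{\left(- \frac{461}{-50} - \frac{1287}{-1741}\right) - 6023} = \frac{1}{\left(\left(-461\right) \left(- \frac{1}{50}\right) - - \frac{1287}{1741}\right) - 6023} = \frac{1}{\left(\frac{461}{50} + \frac{1287}{1741}\right) - 6023} = \frac{1}{\frac{866951}{87050} - 6023} = \frac{1}{- \frac{523435199}{87050}} = - \frac{87050}{523435199}$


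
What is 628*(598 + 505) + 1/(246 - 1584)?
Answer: 926811191/1338 ≈ 6.9268e+5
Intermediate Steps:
628*(598 + 505) + 1/(246 - 1584) = 628*1103 + 1/(-1338) = 692684 - 1/1338 = 926811191/1338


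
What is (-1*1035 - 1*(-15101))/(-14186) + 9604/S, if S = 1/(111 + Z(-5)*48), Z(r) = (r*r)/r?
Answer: -8787638221/7093 ≈ -1.2389e+6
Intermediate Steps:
Z(r) = r (Z(r) = r**2/r = r)
S = -1/129 (S = 1/(111 - 5*48) = 1/(111 - 240) = 1/(-129) = -1/129 ≈ -0.0077519)
(-1*1035 - 1*(-15101))/(-14186) + 9604/S = (-1*1035 - 1*(-15101))/(-14186) + 9604/(-1/129) = (-1035 + 15101)*(-1/14186) + 9604*(-129) = 14066*(-1/14186) - 1238916 = -7033/7093 - 1238916 = -8787638221/7093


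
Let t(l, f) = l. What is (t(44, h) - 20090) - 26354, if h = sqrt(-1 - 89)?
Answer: -46400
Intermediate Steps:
h = 3*I*sqrt(10) (h = sqrt(-90) = 3*I*sqrt(10) ≈ 9.4868*I)
(t(44, h) - 20090) - 26354 = (44 - 20090) - 26354 = -20046 - 26354 = -46400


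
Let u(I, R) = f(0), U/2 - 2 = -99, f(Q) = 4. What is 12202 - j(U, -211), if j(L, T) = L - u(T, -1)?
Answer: 12400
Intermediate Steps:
U = -194 (U = 4 + 2*(-99) = 4 - 198 = -194)
u(I, R) = 4
j(L, T) = -4 + L (j(L, T) = L - 1*4 = L - 4 = -4 + L)
12202 - j(U, -211) = 12202 - (-4 - 194) = 12202 - 1*(-198) = 12202 + 198 = 12400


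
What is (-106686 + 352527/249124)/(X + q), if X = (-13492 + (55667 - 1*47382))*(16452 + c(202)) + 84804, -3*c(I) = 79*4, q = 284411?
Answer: 79733071611/63338191325740 ≈ 0.0012588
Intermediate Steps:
c(I) = -316/3 (c(I) = -79*4/3 = -⅓*316 = -316/3)
X = -255096868/3 (X = (-13492 + (55667 - 1*47382))*(16452 - 316/3) + 84804 = (-13492 + (55667 - 47382))*(49040/3) + 84804 = (-13492 + 8285)*(49040/3) + 84804 = -5207*49040/3 + 84804 = -255351280/3 + 84804 = -255096868/3 ≈ -8.5032e+7)
(-106686 + 352527/249124)/(X + q) = (-106686 + 352527/249124)/(-255096868/3 + 284411) = (-106686 + 352527*(1/249124))/(-254243635/3) = (-106686 + 352527/249124)*(-3/254243635) = -26577690537/249124*(-3/254243635) = 79733071611/63338191325740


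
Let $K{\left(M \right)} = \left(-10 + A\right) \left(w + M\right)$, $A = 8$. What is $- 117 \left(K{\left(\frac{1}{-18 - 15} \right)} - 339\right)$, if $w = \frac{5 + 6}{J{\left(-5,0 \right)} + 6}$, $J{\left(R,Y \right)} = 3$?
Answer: $\frac{439361}{11} \approx 39942.0$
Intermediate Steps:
$w = \frac{11}{9}$ ($w = \frac{5 + 6}{3 + 6} = \frac{11}{9} \approx 1.2222$)
$K{\left(M \right)} = - \frac{22}{9} - 2 M$ ($K{\left(M \right)} = \left(-10 + 8\right) \left(\frac{11}{9} + M\right) = - 2 \left(\frac{11}{9} + M\right) = - \frac{22}{9} - 2 M$)
$- 117 \left(K{\left(\frac{1}{-18 - 15} \right)} - 339\right) = - 117 \left(\left(- \frac{22}{9} - \frac{2}{-18 - 15}\right) - 339\right) = - 117 \left(\left(- \frac{22}{9} - \frac{2}{-33}\right) - 339\right) = - 117 \left(\left(- \frac{22}{9} - - \frac{2}{33}\right) - 339\right) = - 117 \left(\left(- \frac{22}{9} + \frac{2}{33}\right) - 339\right) = - 117 \left(- \frac{236}{99} - 339\right) = \left(-117\right) \left(- \frac{33797}{99}\right) = \frac{439361}{11}$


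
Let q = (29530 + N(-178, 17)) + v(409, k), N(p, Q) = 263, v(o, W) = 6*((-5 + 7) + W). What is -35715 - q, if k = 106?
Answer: -66156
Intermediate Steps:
v(o, W) = 12 + 6*W (v(o, W) = 6*(2 + W) = 12 + 6*W)
q = 30441 (q = (29530 + 263) + (12 + 6*106) = 29793 + (12 + 636) = 29793 + 648 = 30441)
-35715 - q = -35715 - 1*30441 = -35715 - 30441 = -66156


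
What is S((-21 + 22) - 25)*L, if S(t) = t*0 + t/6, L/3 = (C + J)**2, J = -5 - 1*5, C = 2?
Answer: -768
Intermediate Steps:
J = -10 (J = -5 - 5 = -10)
L = 192 (L = 3*(2 - 10)**2 = 3*(-8)**2 = 3*64 = 192)
S(t) = t/6 (S(t) = 0 + t*(1/6) = 0 + t/6 = t/6)
S((-21 + 22) - 25)*L = (((-21 + 22) - 25)/6)*192 = ((1 - 25)/6)*192 = ((1/6)*(-24))*192 = -4*192 = -768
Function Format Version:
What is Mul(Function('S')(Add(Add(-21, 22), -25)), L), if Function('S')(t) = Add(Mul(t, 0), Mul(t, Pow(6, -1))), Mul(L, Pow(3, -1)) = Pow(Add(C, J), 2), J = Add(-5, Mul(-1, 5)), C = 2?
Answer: -768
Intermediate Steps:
J = -10 (J = Add(-5, -5) = -10)
L = 192 (L = Mul(3, Pow(Add(2, -10), 2)) = Mul(3, Pow(-8, 2)) = Mul(3, 64) = 192)
Function('S')(t) = Mul(Rational(1, 6), t) (Function('S')(t) = Add(0, Mul(t, Rational(1, 6))) = Add(0, Mul(Rational(1, 6), t)) = Mul(Rational(1, 6), t))
Mul(Function('S')(Add(Add(-21, 22), -25)), L) = Mul(Mul(Rational(1, 6), Add(Add(-21, 22), -25)), 192) = Mul(Mul(Rational(1, 6), Add(1, -25)), 192) = Mul(Mul(Rational(1, 6), -24), 192) = Mul(-4, 192) = -768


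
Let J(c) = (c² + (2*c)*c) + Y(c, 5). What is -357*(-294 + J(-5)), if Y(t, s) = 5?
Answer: 76398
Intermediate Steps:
J(c) = 5 + 3*c² (J(c) = (c² + (2*c)*c) + 5 = (c² + 2*c²) + 5 = 3*c² + 5 = 5 + 3*c²)
-357*(-294 + J(-5)) = -357*(-294 + (5 + 3*(-5)²)) = -357*(-294 + (5 + 3*25)) = -357*(-294 + (5 + 75)) = -357*(-294 + 80) = -357*(-214) = 76398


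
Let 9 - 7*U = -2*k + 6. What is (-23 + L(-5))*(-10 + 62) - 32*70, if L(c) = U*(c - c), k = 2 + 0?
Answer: -3436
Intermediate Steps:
k = 2
U = 1 (U = 9/7 - (-2*2 + 6)/7 = 9/7 - (-4 + 6)/7 = 9/7 - 1/7*2 = 9/7 - 2/7 = 1)
L(c) = 0 (L(c) = 1*(c - c) = 1*0 = 0)
(-23 + L(-5))*(-10 + 62) - 32*70 = (-23 + 0)*(-10 + 62) - 32*70 = -23*52 - 2240 = -1196 - 2240 = -3436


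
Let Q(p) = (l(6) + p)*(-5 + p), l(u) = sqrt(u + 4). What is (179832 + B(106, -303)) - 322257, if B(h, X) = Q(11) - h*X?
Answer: -110241 + 6*sqrt(10) ≈ -1.1022e+5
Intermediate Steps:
l(u) = sqrt(4 + u)
Q(p) = (-5 + p)*(p + sqrt(10)) (Q(p) = (sqrt(4 + 6) + p)*(-5 + p) = (sqrt(10) + p)*(-5 + p) = (p + sqrt(10))*(-5 + p) = (-5 + p)*(p + sqrt(10)))
B(h, X) = 66 + 6*sqrt(10) - X*h (B(h, X) = (11**2 - 5*11 - 5*sqrt(10) + 11*sqrt(10)) - h*X = (121 - 55 - 5*sqrt(10) + 11*sqrt(10)) - X*h = (66 + 6*sqrt(10)) - X*h = 66 + 6*sqrt(10) - X*h)
(179832 + B(106, -303)) - 322257 = (179832 + (66 + 6*sqrt(10) - 1*(-303)*106)) - 322257 = (179832 + (66 + 6*sqrt(10) + 32118)) - 322257 = (179832 + (32184 + 6*sqrt(10))) - 322257 = (212016 + 6*sqrt(10)) - 322257 = -110241 + 6*sqrt(10)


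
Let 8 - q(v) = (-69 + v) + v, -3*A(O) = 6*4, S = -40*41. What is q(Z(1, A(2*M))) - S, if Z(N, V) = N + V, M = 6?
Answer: 1731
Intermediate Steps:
S = -1640
A(O) = -8 (A(O) = -2*4 = -1/3*24 = -8)
q(v) = 77 - 2*v (q(v) = 8 - ((-69 + v) + v) = 8 - (-69 + 2*v) = 8 + (69 - 2*v) = 77 - 2*v)
q(Z(1, A(2*M))) - S = (77 - 2*(1 - 8)) - 1*(-1640) = (77 - 2*(-7)) + 1640 = (77 + 14) + 1640 = 91 + 1640 = 1731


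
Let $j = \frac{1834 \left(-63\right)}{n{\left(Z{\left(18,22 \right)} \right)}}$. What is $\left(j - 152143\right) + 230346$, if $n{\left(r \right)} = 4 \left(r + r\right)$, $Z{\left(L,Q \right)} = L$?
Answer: $\frac{619205}{8} \approx 77401.0$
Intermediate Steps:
$n{\left(r \right)} = 8 r$ ($n{\left(r \right)} = 4 \cdot 2 r = 8 r$)
$j = - \frac{6419}{8}$ ($j = \frac{1834 \left(-63\right)}{8 \cdot 18} = - \frac{115542}{144} = \left(-115542\right) \frac{1}{144} = - \frac{6419}{8} \approx -802.38$)
$\left(j - 152143\right) + 230346 = \left(- \frac{6419}{8} - 152143\right) + 230346 = - \frac{1223563}{8} + 230346 = \frac{619205}{8}$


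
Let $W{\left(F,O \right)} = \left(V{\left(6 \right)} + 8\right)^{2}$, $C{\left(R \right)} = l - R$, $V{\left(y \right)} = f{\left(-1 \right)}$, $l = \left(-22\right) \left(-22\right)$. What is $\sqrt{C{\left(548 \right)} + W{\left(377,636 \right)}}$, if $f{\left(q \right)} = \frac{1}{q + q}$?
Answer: $\frac{i \sqrt{31}}{2} \approx 2.7839 i$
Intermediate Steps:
$l = 484$
$f{\left(q \right)} = \frac{1}{2 q}$
$V{\left(y \right)} = - \frac{1}{2}$ ($V{\left(y \right)} = \frac{1}{2 \left(-1\right)} = \frac{1}{2} \left(-1\right) = - \frac{1}{2}$)
$C{\left(R \right)} = 484 - R$
$W{\left(F,O \right)} = \frac{225}{4}$ ($W{\left(F,O \right)} = \left(- \frac{1}{2} + 8\right)^{2} = \left(\frac{15}{2}\right)^{2} = \frac{225}{4}$)
$\sqrt{C{\left(548 \right)} + W{\left(377,636 \right)}} = \sqrt{\left(484 - 548\right) + \frac{225}{4}} = \sqrt{-64 + \frac{225}{4}} = \sqrt{- \frac{31}{4}} = \frac{i \sqrt{31}}{2}$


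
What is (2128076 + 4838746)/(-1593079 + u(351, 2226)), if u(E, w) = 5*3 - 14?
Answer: -1161137/265513 ≈ -4.3732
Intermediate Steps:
u(E, w) = 1 (u(E, w) = 15 - 14 = 1)
(2128076 + 4838746)/(-1593079 + u(351, 2226)) = (2128076 + 4838746)/(-1593079 + 1) = 6966822/(-1593078) = 6966822*(-1/1593078) = -1161137/265513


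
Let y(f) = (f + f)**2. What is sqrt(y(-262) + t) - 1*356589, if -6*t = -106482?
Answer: -356589 + sqrt(292323) ≈ -3.5605e+5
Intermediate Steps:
t = 17747 (t = -1/6*(-106482) = 17747)
y(f) = 4*f**2 (y(f) = (2*f)**2 = 4*f**2)
sqrt(y(-262) + t) - 1*356589 = sqrt(4*(-262)**2 + 17747) - 1*356589 = sqrt(4*68644 + 17747) - 356589 = sqrt(274576 + 17747) - 356589 = sqrt(292323) - 356589 = -356589 + sqrt(292323)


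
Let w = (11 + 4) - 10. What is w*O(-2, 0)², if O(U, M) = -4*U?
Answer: 320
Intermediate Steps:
w = 5 (w = 15 - 10 = 5)
w*O(-2, 0)² = 5*(-4*(-2))² = 5*8² = 5*64 = 320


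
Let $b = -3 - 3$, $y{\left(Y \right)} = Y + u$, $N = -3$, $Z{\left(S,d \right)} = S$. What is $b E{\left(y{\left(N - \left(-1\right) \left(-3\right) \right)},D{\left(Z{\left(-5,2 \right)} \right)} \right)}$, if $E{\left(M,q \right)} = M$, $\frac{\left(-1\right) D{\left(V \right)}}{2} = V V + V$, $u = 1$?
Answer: $30$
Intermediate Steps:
$y{\left(Y \right)} = 1 + Y$ ($y{\left(Y \right)} = Y + 1 = 1 + Y$)
$D{\left(V \right)} = - 2 V - 2 V^{2}$ ($D{\left(V \right)} = - 2 \left(V V + V\right) = - 2 \left(V^{2} + V\right) = - 2 \left(V + V^{2}\right) = - 2 V - 2 V^{2}$)
$b = -6$
$b E{\left(y{\left(N - \left(-1\right) \left(-3\right) \right)},D{\left(Z{\left(-5,2 \right)} \right)} \right)} = - 6 \left(1 - \left(3 - -3\right)\right) = - 6 \left(1 - 6\right) = \left(-6\right) \left(-5\right) = 30$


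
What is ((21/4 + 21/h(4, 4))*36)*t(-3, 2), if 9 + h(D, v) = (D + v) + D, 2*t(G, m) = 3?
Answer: 1323/2 ≈ 661.50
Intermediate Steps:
t(G, m) = 3/2 (t(G, m) = (½)*3 = 3/2)
h(D, v) = -9 + v + 2*D (h(D, v) = -9 + ((D + v) + D) = -9 + (v + 2*D) = -9 + v + 2*D)
((21/4 + 21/h(4, 4))*36)*t(-3, 2) = ((21/4 + 21/(-9 + 4 + 2*4))*36)*(3/2) = ((21*(¼) + 21/(-9 + 4 + 8))*36)*(3/2) = ((21/4 + 21/3)*36)*(3/2) = ((21/4 + 21*(⅓))*36)*(3/2) = ((21/4 + 7)*36)*(3/2) = ((49/4)*36)*(3/2) = 441*(3/2) = 1323/2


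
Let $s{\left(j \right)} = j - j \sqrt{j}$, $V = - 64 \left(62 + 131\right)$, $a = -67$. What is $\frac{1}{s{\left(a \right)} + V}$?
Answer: $- \frac{12419}{154532324} - \frac{67 i \sqrt{67}}{154532324} \approx -8.0365 \cdot 10^{-5} - 3.5489 \cdot 10^{-6} i$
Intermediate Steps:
$V = -12352$ ($V = \left(-64\right) 193 = -12352$)
$s{\left(j \right)} = j - j^{\frac{3}{2}}$
$\frac{1}{s{\left(a \right)} + V} = \frac{1}{\left(-67 - \left(-67\right)^{\frac{3}{2}}\right) - 12352} = \frac{1}{\left(-67 - - 67 i \sqrt{67}\right) - 12352} = \frac{1}{\left(-67 + 67 i \sqrt{67}\right) - 12352} = \frac{1}{-12419 + 67 i \sqrt{67}}$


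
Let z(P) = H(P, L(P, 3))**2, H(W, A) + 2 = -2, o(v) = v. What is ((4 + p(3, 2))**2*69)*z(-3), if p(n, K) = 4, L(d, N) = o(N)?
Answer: 70656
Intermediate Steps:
L(d, N) = N
H(W, A) = -4 (H(W, A) = -2 - 2 = -4)
z(P) = 16 (z(P) = (-4)**2 = 16)
((4 + p(3, 2))**2*69)*z(-3) = ((4 + 4)**2*69)*16 = (8**2*69)*16 = (64*69)*16 = 4416*16 = 70656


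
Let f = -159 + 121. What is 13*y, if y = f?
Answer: -494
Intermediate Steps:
f = -38
y = -38
13*y = 13*(-38) = -494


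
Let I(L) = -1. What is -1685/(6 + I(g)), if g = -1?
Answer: -337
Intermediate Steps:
-1685/(6 + I(g)) = -1685/(6 - 1) = -1685/5 = (⅕)*(-1685) = -337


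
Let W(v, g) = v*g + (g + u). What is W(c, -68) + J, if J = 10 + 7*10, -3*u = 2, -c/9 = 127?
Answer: 233206/3 ≈ 77735.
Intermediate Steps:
c = -1143 (c = -9*127 = -1143)
u = -⅔ (u = -⅓*2 = -⅔ ≈ -0.66667)
W(v, g) = -⅔ + g + g*v (W(v, g) = v*g + (g - ⅔) = g*v + (-⅔ + g) = -⅔ + g + g*v)
J = 80 (J = 10 + 70 = 80)
W(c, -68) + J = (-⅔ - 68 - 68*(-1143)) + 80 = (-⅔ - 68 + 77724) + 80 = 232966/3 + 80 = 233206/3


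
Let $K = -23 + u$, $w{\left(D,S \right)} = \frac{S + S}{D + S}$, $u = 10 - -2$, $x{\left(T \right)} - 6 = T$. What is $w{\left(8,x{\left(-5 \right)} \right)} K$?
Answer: $- \frac{22}{9} \approx -2.4444$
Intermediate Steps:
$x{\left(T \right)} = 6 + T$
$u = 12$ ($u = 10 + 2 = 12$)
$w{\left(D,S \right)} = \frac{2 S}{D + S}$
$K = -11$ ($K = -23 + 12 = -11$)
$w{\left(8,x{\left(-5 \right)} \right)} K = \frac{2 \left(6 - 5\right)}{8 + \left(6 - 5\right)} \left(-11\right) = 2 \cdot 1 \frac{1}{8 + 1} \left(-11\right) = 2 \cdot 1 \cdot \frac{1}{9} \left(-11\right) = \frac{2}{9} \left(-11\right) = - \frac{22}{9}$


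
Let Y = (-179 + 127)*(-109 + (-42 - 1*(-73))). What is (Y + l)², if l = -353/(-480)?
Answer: 3791716356289/230400 ≈ 1.6457e+7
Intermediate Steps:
l = 353/480 (l = -353*(-1/480) = 353/480 ≈ 0.73542)
Y = 4056 (Y = -52*(-109 + (-42 + 73)) = -52*(-109 + 31) = -52*(-78) = 4056)
(Y + l)² = (4056 + 353/480)² = (1947233/480)² = 3791716356289/230400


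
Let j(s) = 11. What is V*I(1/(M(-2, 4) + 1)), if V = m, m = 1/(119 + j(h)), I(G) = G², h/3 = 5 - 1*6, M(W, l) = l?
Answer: 1/3250 ≈ 0.00030769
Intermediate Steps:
h = -3 (h = 3*(5 - 1*6) = 3*(5 - 6) = 3*(-1) = -3)
m = 1/130 (m = 1/(119 + 11) = 1/130 ≈ 0.0076923)
V = 1/130 ≈ 0.0076923
V*I(1/(M(-2, 4) + 1)) = (1/(4 + 1))²/130 = (1/5)²/130 = (⅕)²/130 = (1/130)*(1/25) = 1/3250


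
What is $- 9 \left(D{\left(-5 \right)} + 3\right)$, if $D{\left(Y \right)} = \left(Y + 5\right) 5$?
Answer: $-27$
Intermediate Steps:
$D{\left(Y \right)} = 25 + 5 Y$ ($D{\left(Y \right)} = \left(5 + Y\right) 5 = 25 + 5 Y$)
$- 9 \left(D{\left(-5 \right)} + 3\right) = - 9 \left(\left(25 + 5 \left(-5\right)\right) + 3\right) = - 9 \left(\left(25 - 25\right) + 3\right) = - 9 \left(0 + 3\right) = \left(-9\right) 3 = -27$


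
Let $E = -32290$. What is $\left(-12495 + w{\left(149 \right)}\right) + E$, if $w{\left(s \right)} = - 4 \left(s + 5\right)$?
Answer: $-45401$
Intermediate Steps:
$w{\left(s \right)} = -20 - 4 s$ ($w{\left(s \right)} = - 4 \left(5 + s\right) = -20 - 4 s$)
$\left(-12495 + w{\left(149 \right)}\right) + E = \left(-12495 - 616\right) - 32290 = -13111 - 32290 = -45401$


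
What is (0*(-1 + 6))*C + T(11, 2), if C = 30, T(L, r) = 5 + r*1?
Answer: 7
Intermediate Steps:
T(L, r) = 5 + r
(0*(-1 + 6))*C + T(11, 2) = (0*(-1 + 6))*30 + (5 + 2) = (0*5)*30 + 7 = 0*30 + 7 = 0 + 7 = 7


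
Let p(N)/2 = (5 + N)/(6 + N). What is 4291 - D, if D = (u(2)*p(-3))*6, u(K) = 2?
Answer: 4275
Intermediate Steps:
p(N) = 2*(5 + N)/(6 + N) (p(N) = 2*((5 + N)/(6 + N)) = 2*(5 + N)/(6 + N))
D = 16 (D = (2*(2*(5 - 3)/(6 - 3)))*6 = (2*(2*2/3))*6 = (2*(2*(⅓)*2))*6 = (2*(4/3))*6 = (8/3)*6 = 16)
4291 - D = 4291 - 1*16 = 4291 - 16 = 4275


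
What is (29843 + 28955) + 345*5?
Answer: 60523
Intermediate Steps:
(29843 + 28955) + 345*5 = 58798 + 1725 = 60523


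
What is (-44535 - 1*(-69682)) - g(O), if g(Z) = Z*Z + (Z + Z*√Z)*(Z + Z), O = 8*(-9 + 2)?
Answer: 15739 - 12544*I*√14 ≈ 15739.0 - 46935.0*I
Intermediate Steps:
O = -56 (O = 8*(-7) = -56)
g(Z) = Z² + 2*Z*(Z + Z^(3/2)) (g(Z) = Z² + (Z + Z^(3/2))*(2*Z) = Z² + 2*Z*(Z + Z^(3/2)))
(-44535 - 1*(-69682)) - g(O) = (-44535 - 1*(-69682)) - (2*(-56)^(5/2) + 3*(-56)²) = (-44535 + 69682) - (2*(6272*I*√14) + 3*3136) = 25147 - (12544*I*√14 + 9408) = 25147 - (9408 + 12544*I*√14) = 25147 + (-9408 - 12544*I*√14) = 15739 - 12544*I*√14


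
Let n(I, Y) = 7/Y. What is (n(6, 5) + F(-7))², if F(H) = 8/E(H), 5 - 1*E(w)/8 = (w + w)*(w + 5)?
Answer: 24336/13225 ≈ 1.8402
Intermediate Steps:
E(w) = 40 - 16*w*(5 + w) (E(w) = 40 - 8*(w + w)*(w + 5) = 40 - 8*2*w*(5 + w) = 40 - 16*w*(5 + w))
F(H) = 8/(40 - 80*H - 16*H²)
(n(6, 5) + F(-7))² = (7/5 - 1/(-5 + 2*(-7)² + 10*(-7)))² = (7*(⅕) - 1/(-5 + 2*49 - 70))² = (7/5 - 1/(-5 + 98 - 70))² = (7/5 - 1/23)² = (156/115)² = 24336/13225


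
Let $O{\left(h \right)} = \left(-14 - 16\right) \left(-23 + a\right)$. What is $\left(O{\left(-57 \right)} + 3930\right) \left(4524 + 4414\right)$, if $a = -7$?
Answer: $43170540$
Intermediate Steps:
$O{\left(h \right)} = 900$ ($O{\left(h \right)} = \left(-14 - 16\right) \left(-23 - 7\right) = \left(-30\right) \left(-30\right) = 900$)
$\left(O{\left(-57 \right)} + 3930\right) \left(4524 + 4414\right) = \left(900 + 3930\right) \left(4524 + 4414\right) = 4830 \cdot 8938 = 43170540$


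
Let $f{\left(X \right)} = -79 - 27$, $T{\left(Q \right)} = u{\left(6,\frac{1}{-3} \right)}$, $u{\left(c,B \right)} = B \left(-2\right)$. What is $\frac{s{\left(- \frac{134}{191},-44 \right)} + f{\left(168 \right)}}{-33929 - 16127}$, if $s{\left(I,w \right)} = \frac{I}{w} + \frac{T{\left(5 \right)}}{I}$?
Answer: $\frac{90316927}{42277397712} \approx 0.0021363$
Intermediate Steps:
$u{\left(c,B \right)} = - 2 B$
$T{\left(Q \right)} = \frac{2}{3}$ ($T{\left(Q \right)} = - \frac{2}{-3} = \left(-2\right) \left(- \frac{1}{3}\right) = \frac{2}{3}$)
$f{\left(X \right)} = -106$
$s{\left(I,w \right)} = \frac{2}{3 I} + \frac{I}{w}$ ($s{\left(I,w \right)} = \frac{I}{w} + \frac{2}{3 I} = \frac{2}{3 I} + \frac{I}{w}$)
$\frac{s{\left(- \frac{134}{191},-44 \right)} + f{\left(168 \right)}}{-33929 - 16127} = \frac{\left(\frac{2}{3 \left(- \frac{134}{191}\right)} + \frac{\left(-134\right) \frac{1}{191}}{-44}\right) - 106}{-33929 - 16127} = \frac{\left(\frac{2}{3 \left(\left(-134\right) \frac{1}{191}\right)} + \left(-134\right) \frac{1}{191} \left(- \frac{1}{44}\right)\right) - 106}{-50056} = \left(\left(\frac{2}{3 \left(- \frac{134}{191}\right)} - - \frac{67}{4202}\right) - 106\right) \left(- \frac{1}{50056}\right) = \left(\left(\frac{2}{3} \left(- \frac{191}{134}\right) + \frac{67}{4202}\right) - 106\right) \left(- \frac{1}{50056}\right) = \left(\left(- \frac{191}{201} + \frac{67}{4202}\right) - 106\right) \left(- \frac{1}{50056}\right) = \left(- \frac{789115}{844602} - 106\right) \left(- \frac{1}{50056}\right) = \left(- \frac{90316927}{844602}\right) \left(- \frac{1}{50056}\right) = \frac{90316927}{42277397712}$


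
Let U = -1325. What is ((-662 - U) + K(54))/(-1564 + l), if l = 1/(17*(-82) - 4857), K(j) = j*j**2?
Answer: -329483959/3258855 ≈ -101.10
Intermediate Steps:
K(j) = j**3
l = -1/6251 (l = 1/(-1394 - 4857) = 1/(-6251) = -1/6251 ≈ -0.00015997)
((-662 - U) + K(54))/(-1564 + l) = ((-662 - 1*(-1325)) + 54**3)/(-1564 - 1/6251) = ((-662 + 1325) + 157464)/(-9776565/6251) = (663 + 157464)*(-6251/9776565) = 158127*(-6251/9776565) = -329483959/3258855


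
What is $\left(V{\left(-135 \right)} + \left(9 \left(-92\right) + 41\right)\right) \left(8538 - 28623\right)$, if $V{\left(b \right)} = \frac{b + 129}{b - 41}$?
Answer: $\frac{1390946505}{88} \approx 1.5806 \cdot 10^{7}$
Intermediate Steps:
$V{\left(b \right)} = \frac{129 + b}{-41 + b}$
$\left(V{\left(-135 \right)} + \left(9 \left(-92\right) + 41\right)\right) \left(8538 - 28623\right) = \left(\frac{129 - 135}{-41 - 135} + \left(9 \left(-92\right) + 41\right)\right) \left(8538 - 28623\right) = \left(\frac{1}{-176} \left(-6\right) + \left(-828 + 41\right)\right) \left(-20085\right) = \left(\left(- \frac{1}{176}\right) \left(-6\right) - 787\right) \left(-20085\right) = \left(\frac{3}{88} - 787\right) \left(-20085\right) = \left(- \frac{69253}{88}\right) \left(-20085\right) = \frac{1390946505}{88}$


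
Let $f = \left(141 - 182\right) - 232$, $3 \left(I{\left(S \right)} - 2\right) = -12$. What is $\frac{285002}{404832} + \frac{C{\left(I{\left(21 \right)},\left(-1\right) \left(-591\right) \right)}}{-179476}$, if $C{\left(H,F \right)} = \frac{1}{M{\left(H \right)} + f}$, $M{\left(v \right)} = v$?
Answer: $\frac{1758316327079}{2497605963600} \approx 0.704$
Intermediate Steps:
$I{\left(S \right)} = -2$ ($I{\left(S \right)} = 2 + \frac{1}{3} \left(-12\right) = 2 - 4 = -2$)
$f = -273$ ($f = -41 - 232 = -273$)
$C{\left(H,F \right)} = \frac{1}{-273 + H}$ ($C{\left(H,F \right)} = \frac{1}{H - 273} = \frac{1}{-273 + H}$)
$\frac{285002}{404832} + \frac{C{\left(I{\left(21 \right)},\left(-1\right) \left(-591\right) \right)}}{-179476} = \frac{285002}{404832} + \frac{1}{\left(-273 - 2\right) \left(-179476\right)} = 285002 \cdot \frac{1}{404832} + \frac{1}{-275} \left(- \frac{1}{179476}\right) = \frac{142501}{202416} - - \frac{1}{49355900} = \frac{142501}{202416} + \frac{1}{49355900} = \frac{1758316327079}{2497605963600}$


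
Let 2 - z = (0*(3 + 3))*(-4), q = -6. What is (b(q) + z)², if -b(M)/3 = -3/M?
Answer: ¼ ≈ 0.25000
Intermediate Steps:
b(M) = 9/M (b(M) = -(-9)/M = 9/M)
z = 2 (z = 2 - 0*(3 + 3)*(-4) = 2 - 0*6*(-4) = 2 - 0*(-4) = 2 - 1*0 = 2 + 0 = 2)
(b(q) + z)² = (9/(-6) + 2)² = (9*(-⅙) + 2)² = (-3/2 + 2)² = (½)² = ¼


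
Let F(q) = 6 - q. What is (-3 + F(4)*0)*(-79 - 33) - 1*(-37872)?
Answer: 38208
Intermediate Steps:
(-3 + F(4)*0)*(-79 - 33) - 1*(-37872) = (-3 + (6 - 1*4)*0)*(-79 - 33) - 1*(-37872) = (-3 + (6 - 4)*0)*(-112) + 37872 = (-3 + 2*0)*(-112) + 37872 = (-3 + 0)*(-112) + 37872 = -3*(-112) + 37872 = 336 + 37872 = 38208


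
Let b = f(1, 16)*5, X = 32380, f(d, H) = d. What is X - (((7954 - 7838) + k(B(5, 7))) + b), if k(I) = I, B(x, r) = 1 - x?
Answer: 32263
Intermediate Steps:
b = 5 (b = 1*5 = 5)
X - (((7954 - 7838) + k(B(5, 7))) + b) = 32380 - (((7954 - 7838) + (1 - 1*5)) + 5) = 32380 - ((116 + (1 - 5)) + 5) = 32380 - ((116 - 4) + 5) = 32380 - (112 + 5) = 32380 - 1*117 = 32380 - 117 = 32263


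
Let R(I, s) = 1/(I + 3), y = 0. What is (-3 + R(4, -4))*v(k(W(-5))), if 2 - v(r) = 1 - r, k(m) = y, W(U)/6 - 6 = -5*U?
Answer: -20/7 ≈ -2.8571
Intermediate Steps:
W(U) = 36 - 30*U (W(U) = 36 + 6*(-5*U) = 36 - 30*U)
k(m) = 0
v(r) = 1 + r (v(r) = 2 - (1 - r) = 2 + (-1 + r) = 1 + r)
R(I, s) = 1/(3 + I)
(-3 + R(4, -4))*v(k(W(-5))) = (-3 + 1/(3 + 4))*(1 + 0) = (-3 + 1/7)*1 = -20/7*1 = -20/7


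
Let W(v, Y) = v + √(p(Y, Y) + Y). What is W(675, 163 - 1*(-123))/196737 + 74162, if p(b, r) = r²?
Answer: 4863470023/65579 + √82082/196737 ≈ 74162.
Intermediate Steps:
W(v, Y) = v + √(Y + Y²) (W(v, Y) = v + √(Y² + Y) = v + √(Y + Y²))
W(675, 163 - 1*(-123))/196737 + 74162 = (675 + √((163 - 1*(-123))*(1 + (163 - 1*(-123)))))/196737 + 74162 = (675 + √((163 + 123)*(1 + (163 + 123))))*(1/196737) + 74162 = (675 + √(286*(1 + 286)))*(1/196737) + 74162 = (675 + √(286*287))*(1/196737) + 74162 = (675 + √82082)*(1/196737) + 74162 = (225/65579 + √82082/196737) + 74162 = 4863470023/65579 + √82082/196737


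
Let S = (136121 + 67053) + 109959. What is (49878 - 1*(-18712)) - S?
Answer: -244543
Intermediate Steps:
S = 313133 (S = 203174 + 109959 = 313133)
(49878 - 1*(-18712)) - S = (49878 - 1*(-18712)) - 1*313133 = (49878 + 18712) - 313133 = 68590 - 313133 = -244543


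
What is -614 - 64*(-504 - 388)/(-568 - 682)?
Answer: -412294/625 ≈ -659.67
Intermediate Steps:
-614 - 64*(-504 - 388)/(-568 - 682) = -614 - (-57088)/(-1250) = -614 - (-57088)*(-1)/1250 = -614 - 64*446/625 = -614 - 28544/625 = -412294/625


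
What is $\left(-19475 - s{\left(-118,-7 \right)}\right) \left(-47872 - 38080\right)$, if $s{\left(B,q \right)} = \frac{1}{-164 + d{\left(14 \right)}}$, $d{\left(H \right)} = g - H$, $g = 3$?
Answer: $\frac{292935074048}{175} \approx 1.6739 \cdot 10^{9}$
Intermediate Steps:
$d{\left(H \right)} = 3 - H$
$s{\left(B,q \right)} = - \frac{1}{175}$ ($s{\left(B,q \right)} = \frac{1}{-164 + \left(3 - 14\right)} = \frac{1}{-164 - 11} = \frac{1}{-175} = - \frac{1}{175}$)
$\left(-19475 - s{\left(-118,-7 \right)}\right) \left(-47872 - 38080\right) = \left(-19475 - - \frac{1}{175}\right) \left(-47872 - 38080\right) = \left(-19475 + \frac{1}{175}\right) \left(-85952\right) = \left(- \frac{3408124}{175}\right) \left(-85952\right) = \frac{292935074048}{175}$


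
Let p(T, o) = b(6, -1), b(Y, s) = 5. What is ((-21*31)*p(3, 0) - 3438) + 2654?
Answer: -4039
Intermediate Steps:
p(T, o) = 5
((-21*31)*p(3, 0) - 3438) + 2654 = (-21*31*5 - 3438) + 2654 = (-651*5 - 3438) + 2654 = (-3255 - 3438) + 2654 = -6693 + 2654 = -4039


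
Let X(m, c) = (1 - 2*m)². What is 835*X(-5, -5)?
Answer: 101035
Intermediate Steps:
835*X(-5, -5) = 835*(-1 + 2*(-5))² = 835*(-1 - 10)² = 835*(-11)² = 835*121 = 101035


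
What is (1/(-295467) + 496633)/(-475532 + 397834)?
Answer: -73369331305/11478597483 ≈ -6.3918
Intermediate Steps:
(1/(-295467) + 496633)/(-475532 + 397834) = (-1/295467 + 496633)/(-77698) = (146738662610/295467)*(-1/77698) = -73369331305/11478597483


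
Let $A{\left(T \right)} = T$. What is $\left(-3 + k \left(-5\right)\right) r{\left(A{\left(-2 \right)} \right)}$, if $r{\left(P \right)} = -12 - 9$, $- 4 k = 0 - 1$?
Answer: $\frac{357}{4} \approx 89.25$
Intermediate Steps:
$k = \frac{1}{4}$ ($k = - \frac{0 - 1}{4} = \left(- \frac{1}{4}\right) \left(-1\right) = \frac{1}{4} \approx 0.25$)
$r{\left(P \right)} = -21$
$\left(-3 + k \left(-5\right)\right) r{\left(A{\left(-2 \right)} \right)} = \left(-3 + \frac{1}{4} \left(-5\right)\right) \left(-21\right) = \left(-3 - \frac{5}{4}\right) \left(-21\right) = \left(- \frac{17}{4}\right) \left(-21\right) = \frac{357}{4}$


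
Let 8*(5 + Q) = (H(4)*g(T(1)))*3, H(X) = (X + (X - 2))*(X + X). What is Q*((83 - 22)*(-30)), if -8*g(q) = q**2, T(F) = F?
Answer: 26535/2 ≈ 13268.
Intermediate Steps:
g(q) = -q**2/8
H(X) = 2*X*(-2 + 2*X) (H(X) = (X + (-2 + X))*(2*X) = (-2 + 2*X)*(2*X) = 2*X*(-2 + 2*X))
Q = -29/4 (Q = -5 + (((4*4*(-1 + 4))*(-1/8*1**2))*3)/8 = -5 + (((4*4*3)*(-1/8*1))*3)/8 = -5 + ((48*(-1/8))*3)/8 = -5 + (-6*3)/8 = -5 + (1/8)*(-18) = -5 - 9/4 = -29/4 ≈ -7.2500)
Q*((83 - 22)*(-30)) = -29*(83 - 22)*(-30)/4 = -1769*(-30)/4 = -29/4*(-1830) = 26535/2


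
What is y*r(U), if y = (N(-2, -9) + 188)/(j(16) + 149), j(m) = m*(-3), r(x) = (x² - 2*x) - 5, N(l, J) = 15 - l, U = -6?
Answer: 8815/101 ≈ 87.277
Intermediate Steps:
r(x) = -5 + x² - 2*x
j(m) = -3*m
y = 205/101 (y = ((15 - 1*(-2)) + 188)/(-3*16 + 149) = ((15 + 2) + 188)/(-48 + 149) = (17 + 188)/101 = 205*(1/101) = 205/101 ≈ 2.0297)
y*r(U) = 205*(-5 + (-6)² - 2*(-6))/101 = 205*(-5 + 36 + 12)/101 = (205/101)*43 = 8815/101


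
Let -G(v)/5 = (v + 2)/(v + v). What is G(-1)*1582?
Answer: 3955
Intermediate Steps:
G(v) = -5*(2 + v)/(2*v) (G(v) = -5*(v + 2)/(v + v) = -5*(2 + v)/(2*v))
G(-1)*1582 = (-5/2 - 5/(-1))*1582 = (-5/2 - 5*(-1))*1582 = (-5/2 + 5)*1582 = (5/2)*1582 = 3955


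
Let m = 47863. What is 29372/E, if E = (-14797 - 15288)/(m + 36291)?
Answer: -2471771288/30085 ≈ -82160.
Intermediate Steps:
E = -30085/84154 (E = (-14797 - 15288)/(47863 + 36291) = -30085/84154 ≈ -0.35750)
29372/E = 29372/(-30085/84154) = 29372*(-84154/30085) = -2471771288/30085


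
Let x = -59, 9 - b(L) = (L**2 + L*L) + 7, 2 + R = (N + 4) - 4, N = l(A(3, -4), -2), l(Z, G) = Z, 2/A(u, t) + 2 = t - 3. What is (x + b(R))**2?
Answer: 29343889/6561 ≈ 4472.5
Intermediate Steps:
A(u, t) = 2/(-5 + t) (A(u, t) = 2/(-2 + (t - 3)) = 2/(-2 + (-3 + t)) = 2/(-5 + t))
N = -2/9 (N = 2/(-5 - 4) = 2/(-9) = 2*(-1/9) = -2/9 ≈ -0.22222)
R = -20/9 (R = -2 + ((-2/9 + 4) - 4) = -2 + (34/9 - 4) = -2 - 2/9 = -20/9 ≈ -2.2222)
b(L) = 2 - 2*L**2 (b(L) = 9 - ((L**2 + L*L) + 7) = 9 - ((L**2 + L**2) + 7) = 9 - (2*L**2 + 7) = 9 - (7 + 2*L**2) = 9 + (-7 - 2*L**2) = 2 - 2*L**2)
(x + b(R))**2 = (-59 + (2 - 2*(-20/9)**2))**2 = (-59 + (2 - 2*400/81))**2 = (-59 + (2 - 800/81))**2 = (-59 - 638/81)**2 = (-5417/81)**2 = 29343889/6561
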